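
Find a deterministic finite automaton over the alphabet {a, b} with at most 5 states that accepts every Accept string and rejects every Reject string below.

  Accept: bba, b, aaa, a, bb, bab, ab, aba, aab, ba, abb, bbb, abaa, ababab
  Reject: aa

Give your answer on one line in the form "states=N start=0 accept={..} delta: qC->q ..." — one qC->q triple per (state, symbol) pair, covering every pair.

State merging on the prefix tree: take the shortest (then alphabetical) example prefix whose next move is undefined and point that move at state 0, else 1, else 2, ...; a target is out if some Accept/Reject pair would then sit in one state with the same input left (inseparable). If every existing state is out, open a new one.
a: 0a undefined. 0a->0: no, aaa/aa meet in 0. Open state 1: 0a->1.
b: 0b undefined. 0b->0: ok.
aa: 1a undefined. 1a->0: no, b/aa meet in 0. 1a->1: no, bba/aa meet in 1. Open state 2: 1a->2.
ab: 1b undefined. 1b->0: no, abaa/aa meet in 2. 1b->1: no, aba/aa meet in 2. 1b->2: no, bab/aa meet in 2. Open state 3: 1b->3.
aaa: 2a undefined. 2a->0: ok.
aab: 2b undefined. 2b->0: ok.
aba: 3a undefined. 3a->0: ok.
abb: 3b undefined. 3b->0: ok.
All examples now run through 4 states with every (state, symbol) defined. Accept strings end in {0,1,3}, Reject strings end in {2}; accept={0,1,3}.

states=4 start=0 accept={0,1,3} delta: 0a->1 0b->0 1a->2 1b->3 2a->0 2b->0 3a->0 3b->0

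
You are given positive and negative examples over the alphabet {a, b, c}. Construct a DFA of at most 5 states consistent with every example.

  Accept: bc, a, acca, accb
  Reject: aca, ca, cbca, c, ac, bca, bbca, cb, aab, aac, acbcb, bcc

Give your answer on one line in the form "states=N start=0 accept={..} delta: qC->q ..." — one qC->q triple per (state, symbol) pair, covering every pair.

State merging on the prefix tree: take the shortest (then alphabetical) example prefix whose next move is undefined and point that move at state 0, else 1, else 2, ...; a target is out if some Accept/Reject pair would then sit in one state with the same input left (inseparable). If every existing state is out, open a new one.
a: 0a undefined. 0a->0: ok.
b: 0b undefined. 0b->0: no, bc/c meet in 0 with "c" left. Open state 1: 0b->1.
c: 0c undefined. 0c->0: no, a/aca meet in 0. 0c->1: no, acca/bca meet in 1 with "ca" left. Open state 2: 0c->2.
bb: 1b undefined. 1b->0: ok.
bc: 1c undefined. 1c->0: no, bc/bca meet in 0. 1c->1: no, bc/aab meet in 1. 1c->2: no, bc/c meet in 2. Open state 3: 1c->3.
ca: 2a undefined. 2a->0: no, a/aca meet in 0. 2a->1: ok.
cb: 2b undefined. 2b->0: no, a/cb meet in 0. 2b->1: ok.
acc: 2c undefined. 2c->0: no, accb/aca meet in 1. 2c->1: ok.
bca: 3a undefined. 3a->0: no, a/cbca meet in 0. 3a->1: ok.
bcc: 3c undefined. 3c->0: no, a/bcc meet in 0. 3c->1: ok.
acca: 1a undefined. 1a->0: ok.
acbcb: 3b undefined. 3b->0: no, a/acbcb meet in 0. 3b->1: ok.
All examples now run through 4 states with every (state, symbol) defined. Accept strings end in {0,3}, Reject strings end in {1,2}; accept={0,3}.

states=4 start=0 accept={0,3} delta: 0a->0 0b->1 0c->2 1a->0 1b->0 1c->3 2a->1 2b->1 2c->1 3a->1 3b->1 3c->1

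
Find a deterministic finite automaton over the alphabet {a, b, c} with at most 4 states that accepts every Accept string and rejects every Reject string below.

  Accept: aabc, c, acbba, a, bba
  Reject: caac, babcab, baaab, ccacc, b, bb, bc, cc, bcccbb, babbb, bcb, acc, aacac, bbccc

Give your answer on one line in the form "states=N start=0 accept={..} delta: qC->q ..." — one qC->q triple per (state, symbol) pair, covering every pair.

states=3 start=0 accept={1} delta: 0a->1 0b->2 0c->1 1a->1 1b->0 1c->2 2a->1 2b->0 2c->0

Grow the machine one transition at a time. Run the examples from 0; the earliest place one falls off (shortest prefix, ties alphabetical) gets sent to the lowest-numbered state that keeps every Accept/Reject pair distinguishable — a pair clashes when both reach the same state with identical unread suffix — and to a fresh state only if none does.
a: 0a undefined. 0a->0: no, aabc/bc meet in 0 with "bc" left. Open state 1: 0a->1.
b: 0b undefined. 0b->0: no, c/bc meet in 0 with "c" left. 0b->1: no, a/b meet in 1. Open state 2: 0b->2.
c: 0c undefined. 0c->0: no, c/cc meet in 0. 0c->1: ok.
aa: 1a undefined. 1a->0: no, aabc/bc meet in 2 with "c" left. 1a->1: ok.
ac: 1c undefined. 1c->0: no, c/ccacc meet in 1. 1c->1: no, c/caac meet in 1. 1c->2: ok.
ba: 2a undefined. 2a->0: no, c/aacac meet in 1. 2a->1: ok.
bb: 2b undefined. 2b->0: ok.
bc: 2c undefined. 2c->0: ok.
aab: 1b undefined. 1b->0: ok.
All examples now run through 3 states with every (state, symbol) defined. Accept strings end in {1}, Reject strings end in {0,2}; accept={1}.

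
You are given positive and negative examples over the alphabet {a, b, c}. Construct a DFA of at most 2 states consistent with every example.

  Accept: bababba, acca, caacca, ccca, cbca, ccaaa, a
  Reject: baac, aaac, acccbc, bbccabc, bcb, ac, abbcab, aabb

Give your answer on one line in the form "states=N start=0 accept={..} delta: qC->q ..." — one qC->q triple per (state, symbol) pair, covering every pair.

Fold the examples into a partial DFA from state 0: repeatedly fix the first undefined (state, symbol) met by the shortest-then-alphabetical prefix, trying targets in increasing order and rejecting any under which an Accept and a Reject string meet in one state with the same remainder; add a state when all current targets are rejected. Accepting states are where Accept strings end.
a: 0a undefined. 0a->0: ok.
b: 0b undefined. 0b->0: no, bababba/aabb meet in 0. Open state 1: 0b->1.
c: 0c undefined. 0c->0: no, acca/aaac meet in 0. 0c->1: ok.
ba: 1a undefined. 1a->0: ok.
bb: 1b undefined. 1b->0: no, bababba/aabb meet in 0. 1b->1: ok.
bc: 1c undefined. 1c->0: no, bababba/acccbc meet in 0. 1c->1: ok.
All examples now run through 2 states with every (state, symbol) defined. Accept strings end in {0}, Reject strings end in {1}; accept={0}.

states=2 start=0 accept={0} delta: 0a->0 0b->1 0c->1 1a->0 1b->1 1c->1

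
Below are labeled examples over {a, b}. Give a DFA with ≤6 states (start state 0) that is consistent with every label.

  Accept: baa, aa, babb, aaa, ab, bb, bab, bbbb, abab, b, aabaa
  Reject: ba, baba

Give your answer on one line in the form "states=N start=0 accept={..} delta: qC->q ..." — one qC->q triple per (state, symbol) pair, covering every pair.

Fold the examples into a partial DFA from state 0: repeatedly fix the first undefined (state, symbol) met by the shortest-then-alphabetical prefix, trying targets in increasing order and rejecting any under which an Accept and a Reject string meet in one state with the same remainder; add a state when all current targets are rejected. Accepting states are where Accept strings end.
a: 0a undefined. 0a->0: ok.
b: 0b undefined. 0b->0: no, baa/ba meet in 0. Open state 1: 0b->1.
ba: 1a undefined. 1a->0: no, baa/ba meet in 0. 1a->1: no, baa/ba meet in 1. Open state 2: 1a->2.
bb: 1b undefined. 1b->0: ok.
baa: 2a undefined. 2a->0: ok.
bab: 2b undefined. 2b->0: no, baa/baba meet in 0. 2b->1: ok.
All examples now run through 3 states with every (state, symbol) defined. Accept strings end in {0,1}, Reject strings end in {2}; accept={0,1}.

states=3 start=0 accept={0,1} delta: 0a->0 0b->1 1a->2 1b->0 2a->0 2b->1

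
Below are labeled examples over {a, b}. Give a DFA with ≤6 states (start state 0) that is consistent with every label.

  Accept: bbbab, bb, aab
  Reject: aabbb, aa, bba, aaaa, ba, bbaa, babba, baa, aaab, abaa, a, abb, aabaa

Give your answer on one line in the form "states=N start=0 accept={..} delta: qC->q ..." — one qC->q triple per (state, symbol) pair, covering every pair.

Grow the machine one transition at a time. Run the examples from 0; the earliest place one falls off (shortest prefix, ties alphabetical) gets sent to the lowest-numbered state that keeps every Accept/Reject pair distinguishable — a pair clashes when both reach the same state with identical unread suffix — and to a fresh state only if none does.
a: 0a undefined. 0a->0: no, bb/abb meet in 0 with "bb" left. Open state 1: 0a->1.
b: 0b undefined. 0b->0: ok.
aa: 1a undefined. 1a->0: no, bbbab/aaab meet in 1 with "b" left. 1a->1: no, bbbab/aaab meet in 1 with "b" left. Open state 2: 1a->2.
ab: 1b undefined. 1b->0: no, bbbab/abb meet in 0. 1b->1: no, bbbab/bba meet in 1. 1b->2: no, bbbab/aa meet in 2. Open state 3: 1b->3.
aaa: 2a undefined. 2a->0: no, bb/aaab meet in 0. 2a->1: no, bbbab/aaab meet in 3. 2a->2: no, aab/aaab meet in 2 with "b" left. 2a->3: ok.
aab: 2b undefined. 2b->0: no, bb/aabbb meet in 0. 2b->1: no, bbbab/aabaa meet in 3. 2b->2: no, aab/aabbb meet in 2. 2b->3: ok.
aba: 3a undefined. 3a->0: no, bb/aaaa meet in 0. 3a->1: ok.
abb: 3b undefined. 3b->0: no, bb/aabbb meet in 0. 3b->1: no, bbbab/aabbb meet in 3. 3b->2: no, bbbab/aabbb meet in 3. 3b->3: no, bbbab/aabbb meet in 3. Open state 4: 3b->4.
aabbb: 4b undefined. 4b->0: no, bb/aabbb meet in 0. 4b->1: ok.
babba: 4a undefined. 4a->0: no, bb/babba meet in 0. 4a->1: ok.
All examples now run through 5 states with every (state, symbol) defined. Accept strings end in {0,3}, Reject strings end in {1,2,4}; accept={0,3}.

states=5 start=0 accept={0,3} delta: 0a->1 0b->0 1a->2 1b->3 2a->3 2b->3 3a->1 3b->4 4a->1 4b->1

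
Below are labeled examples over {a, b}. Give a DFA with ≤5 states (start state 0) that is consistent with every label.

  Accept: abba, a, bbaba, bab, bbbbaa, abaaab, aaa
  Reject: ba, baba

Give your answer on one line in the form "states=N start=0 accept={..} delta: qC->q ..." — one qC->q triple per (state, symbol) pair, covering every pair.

states=4 start=0 accept={0,1,3} delta: 0a->0 0b->1 1a->2 1b->2 2a->3 2b->1 3a->0 3b->0

Grow the machine one transition at a time. Run the examples from 0; the earliest place one falls off (shortest prefix, ties alphabetical) gets sent to the lowest-numbered state that keeps every Accept/Reject pair distinguishable — a pair clashes when both reach the same state with identical unread suffix — and to a fresh state only if none does.
a: 0a undefined. 0a->0: ok.
b: 0b undefined. 0b->0: no, abba/ba meet in 0. Open state 1: 0b->1.
ba: 1a undefined. 1a->0: no, a/ba meet in 0. 1a->1: no, abba/baba meet in 1 with "ba" left. Open state 2: 1a->2.
bb: 1b undefined. 1b->0: no, bbaba/ba meet in 2. 1b->1: no, abba/ba meet in 2. 1b->2: ok.
bab: 2b undefined. 2b->0: no, a/baba meet in 0. 2b->1: ok.
bba: 2a undefined. 2a->0: no, bbaba/ba meet in 2. 2a->1: no, bbbbaa/ba meet in 2. 2a->2: no, abba/ba meet in 2. Open state 3: 2a->3.
bbab: 3b undefined. 3b->0: ok.
abaaa: 3a undefined. 3a->0: ok.
All examples now run through 4 states with every (state, symbol) defined. Accept strings end in {0,1,3}, Reject strings end in {2}; accept={0,1,3}.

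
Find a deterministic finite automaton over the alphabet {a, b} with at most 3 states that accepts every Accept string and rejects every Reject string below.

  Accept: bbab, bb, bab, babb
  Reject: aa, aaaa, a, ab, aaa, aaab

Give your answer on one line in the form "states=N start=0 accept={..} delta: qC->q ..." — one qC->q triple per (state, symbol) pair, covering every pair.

states=3 start=0 accept={2} delta: 0a->0 0b->1 1a->1 1b->2 2a->1 2b->2

State merging on the prefix tree: take the shortest (then alphabetical) example prefix whose next move is undefined and point that move at state 0, else 1, else 2, ...; a target is out if some Accept/Reject pair would then sit in one state with the same input left (inseparable). If every existing state is out, open a new one.
a: 0a undefined. 0a->0: ok.
b: 0b undefined. 0b->0: no, bbab/aa meet in 0. Open state 1: 0b->1.
ba: 1a undefined. 1a->0: no, bab/ab meet in 1. 1a->1: ok.
bb: 1b undefined. 1b->0: no, bbab/ab meet in 1. 1b->1: no, bbab/ab meet in 1. Open state 2: 1b->2.
bba: 2a undefined. 2a->0: no, bbab/ab meet in 1. 2a->1: ok.
babb: 2b undefined. 2b->0: no, babb/aa meet in 0. 2b->1: no, babb/ab meet in 1. 2b->2: ok.
All examples now run through 3 states with every (state, symbol) defined. Accept strings end in {2}, Reject strings end in {0,1}; accept={2}.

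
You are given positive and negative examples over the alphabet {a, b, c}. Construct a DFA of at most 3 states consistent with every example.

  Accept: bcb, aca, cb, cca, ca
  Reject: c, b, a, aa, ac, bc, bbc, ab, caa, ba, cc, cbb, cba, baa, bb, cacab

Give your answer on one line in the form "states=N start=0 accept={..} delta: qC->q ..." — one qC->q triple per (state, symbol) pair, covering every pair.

Fold the examples into a partial DFA from state 0: repeatedly fix the first undefined (state, symbol) met by the shortest-then-alphabetical prefix, trying targets in increasing order and rejecting any under which an Accept and a Reject string meet in one state with the same remainder; add a state when all current targets are rejected. Accepting states are where Accept strings end.
a: 0a undefined. 0a->0: ok.
b: 0b undefined. 0b->0: ok.
c: 0c undefined. 0c->0: no, bcb/c meet in 0. Open state 1: 0c->1.
ca: 1a undefined. 1a->0: no, aca/b meet in 0. 1a->1: no, aca/c meet in 1. Open state 2: 1a->2.
cb: 1b undefined. 1b->0: no, bcb/b meet in 0. 1b->1: no, bcb/c meet in 1. 1b->2: ok.
cc: 1c undefined. 1c->0: no, cca/b meet in 0. 1c->1: ok.
caa: 2a undefined. 2a->0: ok.
cac: 2c undefined. 2c->0: ok.
cbb: 2b undefined. 2b->0: ok.
All examples now run through 3 states with every (state, symbol) defined. Accept strings end in {2}, Reject strings end in {0,1}; accept={2}.

states=3 start=0 accept={2} delta: 0a->0 0b->0 0c->1 1a->2 1b->2 1c->1 2a->0 2b->0 2c->0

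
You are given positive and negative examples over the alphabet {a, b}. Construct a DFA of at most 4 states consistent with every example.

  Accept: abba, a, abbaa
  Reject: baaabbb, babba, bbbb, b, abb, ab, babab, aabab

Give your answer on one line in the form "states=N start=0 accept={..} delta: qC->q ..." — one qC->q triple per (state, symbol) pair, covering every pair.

states=3 start=0 accept={0} delta: 0a->0 0b->1 1a->1 1b->2 2a->0 2b->1

State merging on the prefix tree: take the shortest (then alphabetical) example prefix whose next move is undefined and point that move at state 0, else 1, else 2, ...; a target is out if some Accept/Reject pair would then sit in one state with the same input left (inseparable). If every existing state is out, open a new one.
a: 0a undefined. 0a->0: ok.
b: 0b undefined. 0b->0: no, abba/baaabbb meet in 0. Open state 1: 0b->1.
ba: 1a undefined. 1a->0: no, abba/babba meet in 1 with "ba" left. 1a->1: ok.
bb: 1b undefined. 1b->0: no, abba/baaabbb meet in 0. 1b->1: no, abba/baaabbb meet in 1. Open state 2: 1b->2.
bbb: 2b undefined. 2b->0: no, a/babba meet in 0. 2b->1: ok.
abba: 2a undefined. 2a->0: ok.
All examples now run through 3 states with every (state, symbol) defined. Accept strings end in {0}, Reject strings end in {1,2}; accept={0}.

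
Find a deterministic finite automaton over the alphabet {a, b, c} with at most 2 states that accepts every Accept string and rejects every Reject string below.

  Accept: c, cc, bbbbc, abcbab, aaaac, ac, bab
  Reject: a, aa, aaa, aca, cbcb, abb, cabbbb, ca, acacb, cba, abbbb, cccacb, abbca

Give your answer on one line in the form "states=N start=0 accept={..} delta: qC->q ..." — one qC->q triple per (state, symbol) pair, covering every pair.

Grow the machine one transition at a time. Run the examples from 0; the earliest place one falls off (shortest prefix, ties alphabetical) gets sent to the lowest-numbered state that keeps every Accept/Reject pair distinguishable — a pair clashes when both reach the same state with identical unread suffix — and to a fresh state only if none does.
a: 0a undefined. 0a->0: ok.
b: 0b undefined. 0b->0: no, bab/a meet in 0. Open state 1: 0b->1.
c: 0c undefined. 0c->0: no, c/a meet in 0. 0c->1: ok.
ba: 1a undefined. 1a->0: ok.
bb: 1b undefined. 1b->0: ok.
cc: 1c undefined. 1c->0: no, cc/a meet in 0. 1c->1: ok.
All examples now run through 2 states with every (state, symbol) defined. Accept strings end in {1}, Reject strings end in {0}; accept={1}.

states=2 start=0 accept={1} delta: 0a->0 0b->1 0c->1 1a->0 1b->0 1c->1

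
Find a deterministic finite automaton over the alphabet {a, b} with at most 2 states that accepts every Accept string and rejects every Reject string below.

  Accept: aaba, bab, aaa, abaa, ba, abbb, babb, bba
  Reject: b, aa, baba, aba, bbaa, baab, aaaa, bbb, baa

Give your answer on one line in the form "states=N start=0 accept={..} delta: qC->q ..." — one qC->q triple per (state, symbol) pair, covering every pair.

Fold the examples into a partial DFA from state 0: repeatedly fix the first undefined (state, symbol) met by the shortest-then-alphabetical prefix, trying targets in increasing order and rejecting any under which an Accept and a Reject string meet in one state with the same remainder; add a state when all current targets are rejected. Accepting states are where Accept strings end.
a: 0a undefined. 0a->0: no, aaba/aba meet in 0 with "ba" left. Open state 1: 0a->1.
b: 0b undefined. 0b->0: ok.
aa: 1a undefined. 1a->0: ok.
ab: 1b undefined. 1b->0: no, aaba/baba meet in 1. 1b->1: ok.
All examples now run through 2 states with every (state, symbol) defined. Accept strings end in {1}, Reject strings end in {0}; accept={1}.

states=2 start=0 accept={1} delta: 0a->1 0b->0 1a->0 1b->1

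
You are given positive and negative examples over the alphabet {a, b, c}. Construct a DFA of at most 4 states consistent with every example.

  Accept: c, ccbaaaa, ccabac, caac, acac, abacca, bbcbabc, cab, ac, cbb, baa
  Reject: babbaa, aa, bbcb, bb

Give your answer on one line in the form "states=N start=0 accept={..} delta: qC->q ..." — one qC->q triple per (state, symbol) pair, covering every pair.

states=3 start=0 accept={1,2} delta: 0a->0 0b->1 0c->1 1a->2 1b->0 1c->2 2a->1 2b->1 2c->1

Grow the machine one transition at a time. Run the examples from 0; the earliest place one falls off (shortest prefix, ties alphabetical) gets sent to the lowest-numbered state that keeps every Accept/Reject pair distinguishable — a pair clashes when both reach the same state with identical unread suffix — and to a fresh state only if none does.
a: 0a undefined. 0a->0: ok.
b: 0b undefined. 0b->0: no, baa/babbaa meet in 0. Open state 1: 0b->1.
c: 0c undefined. 0c->0: no, c/aa meet in 0. 0c->1: ok.
ba: 1a undefined. 1a->0: no, baa/aa meet in 0. 1a->1: no, cab/bb meet in 1 with "b" left. Open state 2: 1a->2.
bb: 1b undefined. 1b->0: ok.
cc: 1c undefined. 1c->0: no, bbcbabc/aa meet in 0. 1c->1: no, ccbaaaa/aa meet in 0. 1c->2: ok.
baa: 2a undefined. 2a->0: no, baa/aa meet in 0. 2a->1: ok.
bab: 2b undefined. 2b->0: no, c/babbaa meet in 1. 2b->1: ok.
abac: 2c undefined. 2c->0: no, acac/babbaa meet in 0. 2c->1: ok.
All examples now run through 3 states with every (state, symbol) defined. Accept strings end in {1,2}, Reject strings end in {0}; accept={1,2}.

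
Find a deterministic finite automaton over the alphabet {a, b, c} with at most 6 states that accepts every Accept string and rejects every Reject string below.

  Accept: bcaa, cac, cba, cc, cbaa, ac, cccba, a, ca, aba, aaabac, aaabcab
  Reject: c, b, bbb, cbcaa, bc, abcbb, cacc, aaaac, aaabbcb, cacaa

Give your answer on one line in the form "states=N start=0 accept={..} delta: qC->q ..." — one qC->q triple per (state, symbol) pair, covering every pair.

states=5 start=0 accept={1,3,4} delta: 0a->1 0b->0 0c->2 1a->0 1b->0 1c->1 2a->3 2b->2 2c->3 3a->1 3b->1 3c->4 4a->1 4b->0 4c->0

Grow the machine one transition at a time. Run the examples from 0; the earliest place one falls off (shortest prefix, ties alphabetical) gets sent to the lowest-numbered state that keeps every Accept/Reject pair distinguishable — a pair clashes when both reach the same state with identical unread suffix — and to a fresh state only if none does.
a: 0a undefined. 0a->0: no, ac/c meet in 0 with "c" left. Open state 1: 0a->1.
b: 0b undefined. 0b->0: ok.
c: 0c undefined. 0c->0: no, bcaa/cbcaa meet in 1 with "a" left. 0c->1: no, a/c meet in 1. Open state 2: 0c->2.
aa: 1a undefined. 1a->0: ok.
ab: 1b undefined. 1b->0: ok.
ac: 1c undefined. 1c->0: no, ac/b meet in 0. 1c->1: ok.
ca: 2a undefined. 2a->0: no, bcaa/cacaa meet in 1. 2a->1: no, bcaa/b meet in 0. 2a->2: no, bcaa/c meet in 2. Open state 3: 2a->3.
cb: 2b undefined. 2b->0: no, bcaa/cbcaa meet in 3 with "a" left. 2b->1: no, cba/b meet in 0. 2b->2: ok.
cc: 2c undefined. 2c->0: no, cc/b meet in 0. 2c->1: no, cc/cbcaa meet in 1. 2c->2: no, bcaa/cbcaa meet in 3 with "a" left. 2c->3: ok.
cac: 3c undefined. 3c->0: no, cac/b meet in 0. 3c->1: no, cac/cacc meet in 1. 3c->2: no, bcaa/cacaa meet in 3 with "a" left. 3c->3: no, cac/cacc meet in 3. Open state 4: 3c->4.
bcaa: 3a undefined. 3a->0: no, bcaa/b meet in 0. 3a->1: ok.
caca: 4a undefined. 4a->0: no, bcaa/cacaa meet in 1. 4a->1: ok.
cacc: 4c undefined. 4c->0: ok.
cccb: 4b undefined. 4b->0: ok.
aaabcab: 3b undefined. 3b->0: no, aaabcab/b meet in 0. 3b->1: ok.
All examples now run through 5 states with every (state, symbol) defined. Accept strings end in {1,3,4}, Reject strings end in {0,2}; accept={1,3,4}.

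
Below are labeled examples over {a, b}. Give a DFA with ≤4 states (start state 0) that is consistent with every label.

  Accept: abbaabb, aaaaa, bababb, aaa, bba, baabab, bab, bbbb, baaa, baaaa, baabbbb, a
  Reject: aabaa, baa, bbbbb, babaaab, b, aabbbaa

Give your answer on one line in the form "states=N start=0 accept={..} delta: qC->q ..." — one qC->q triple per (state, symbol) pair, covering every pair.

Grow the machine one transition at a time. Run the examples from 0; the earliest place one falls off (shortest prefix, ties alphabetical) gets sent to the lowest-numbered state that keeps every Accept/Reject pair distinguishable — a pair clashes when both reach the same state with identical unread suffix — and to a fresh state only if none does.
a: 0a undefined. 0a->0: ok.
b: 0b undefined. 0b->0: no, abbaabb/aabaa meet in 0. Open state 1: 0b->1.
ba: 1a undefined. 1a->0: no, aaaaa/aabaa meet in 0. 1a->1: no, baaa/aabaa meet in 1. Open state 2: 1a->2.
bb: 1b undefined. 1b->0: ok.
baa: 2a undefined. 2a->0: no, abbaabb/aabaa meet in 0. 2a->1: no, baabab/aabaa meet in 1. 2a->2: no, baaa/aabaa meet in 2. Open state 3: 2a->3.
bab: 2b undefined. 2b->0: ok.
baaa: 3a undefined. 3a->0: ok.
baab: 3b undefined. 3b->0: no, baabab/bbbbb meet in 1. 3b->1: ok.
All examples now run through 4 states with every (state, symbol) defined. Accept strings end in {0}, Reject strings end in {1,3}; accept={0}.

states=4 start=0 accept={0} delta: 0a->0 0b->1 1a->2 1b->0 2a->3 2b->0 3a->0 3b->1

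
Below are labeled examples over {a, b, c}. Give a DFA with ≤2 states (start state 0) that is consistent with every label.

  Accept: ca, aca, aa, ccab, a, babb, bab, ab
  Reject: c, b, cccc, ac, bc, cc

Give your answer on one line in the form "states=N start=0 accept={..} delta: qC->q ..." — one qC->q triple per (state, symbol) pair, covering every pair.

states=2 start=0 accept={1} delta: 0a->1 0b->0 0c->0 1a->1 1b->1 1c->0

Fold the examples into a partial DFA from state 0: repeatedly fix the first undefined (state, symbol) met by the shortest-then-alphabetical prefix, trying targets in increasing order and rejecting any under which an Accept and a Reject string meet in one state with the same remainder; add a state when all current targets are rejected. Accepting states are where Accept strings end.
a: 0a undefined. 0a->0: no, ab/b meet in 0 with "b" left. Open state 1: 0a->1.
b: 0b undefined. 0b->0: ok.
c: 0c undefined. 0c->0: ok.
aa: 1a undefined. 1a->0: no, aa/c meet in 0. 1a->1: ok.
ab: 1b undefined. 1b->0: no, ccab/c meet in 0. 1b->1: ok.
ac: 1c undefined. 1c->0: ok.
All examples now run through 2 states with every (state, symbol) defined. Accept strings end in {1}, Reject strings end in {0}; accept={1}.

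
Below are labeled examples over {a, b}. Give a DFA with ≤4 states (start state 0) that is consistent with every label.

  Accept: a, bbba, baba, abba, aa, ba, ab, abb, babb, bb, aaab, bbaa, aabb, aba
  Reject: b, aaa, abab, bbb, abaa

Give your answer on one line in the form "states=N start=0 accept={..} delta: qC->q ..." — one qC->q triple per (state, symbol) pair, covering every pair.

states=4 start=0 accept={0,1,3} delta: 0a->1 0b->2 1a->3 1b->1 2a->0 2b->0 3a->2 3b->2

State merging on the prefix tree: take the shortest (then alphabetical) example prefix whose next move is undefined and point that move at state 0, else 1, else 2, ...; a target is out if some Accept/Reject pair would then sit in one state with the same input left (inseparable). If every existing state is out, open a new one.
a: 0a undefined. 0a->0: no, a/aaa meet in 0. Open state 1: 0a->1.
b: 0b undefined. 0b->0: no, bb/b meet in 0. 0b->1: no, a/b meet in 1. Open state 2: 0b->2.
aa: 1a undefined. 1a->0: no, a/aaa meet in 1. 1a->1: no, a/aaa meet in 1. 1a->2: no, aa/b meet in 2. Open state 3: 1a->3.
ab: 1b undefined. 1b->0: no, aa/abaa meet in 3. 1b->1: ok.
ba: 2a undefined. 2a->0: ok.
bb: 2b undefined. 2b->0: ok.
aaa: 3a undefined. 3a->0: no, bbba/aaa meet in 0. 3a->1: no, a/aaa meet in 1. 3a->2: ok.
aab: 3b undefined. 3b->0: no, bbba/abab meet in 0. 3b->1: no, a/abab meet in 1. 3b->2: ok.
All examples now run through 4 states with every (state, symbol) defined. Accept strings end in {0,1,3}, Reject strings end in {2}; accept={0,1,3}.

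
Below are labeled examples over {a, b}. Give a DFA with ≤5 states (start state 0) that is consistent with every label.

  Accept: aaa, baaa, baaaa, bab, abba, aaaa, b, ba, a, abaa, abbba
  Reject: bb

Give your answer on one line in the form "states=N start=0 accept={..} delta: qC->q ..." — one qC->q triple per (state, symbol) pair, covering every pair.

states=3 start=0 accept={0,1} delta: 0a->0 0b->1 1a->0 1b->2 2a->0 2b->0

State merging on the prefix tree: take the shortest (then alphabetical) example prefix whose next move is undefined and point that move at state 0, else 1, else 2, ...; a target is out if some Accept/Reject pair would then sit in one state with the same input left (inseparable). If every existing state is out, open a new one.
a: 0a undefined. 0a->0: ok.
b: 0b undefined. 0b->0: no, aaa/bb meet in 0. Open state 1: 0b->1.
ba: 1a undefined. 1a->0: ok.
bb: 1b undefined. 1b->0: no, aaa/bb meet in 0. 1b->1: no, bab/bb meet in 1. Open state 2: 1b->2.
abba: 2a undefined. 2a->0: ok.
abbb: 2b undefined. 2b->0: ok.
All examples now run through 3 states with every (state, symbol) defined. Accept strings end in {0,1}, Reject strings end in {2}; accept={0,1}.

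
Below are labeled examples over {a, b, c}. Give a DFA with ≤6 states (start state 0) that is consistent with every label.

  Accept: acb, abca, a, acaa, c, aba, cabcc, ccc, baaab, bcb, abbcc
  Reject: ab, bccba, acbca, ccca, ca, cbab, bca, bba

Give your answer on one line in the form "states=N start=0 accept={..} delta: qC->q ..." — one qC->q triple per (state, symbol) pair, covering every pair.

State merging on the prefix tree: take the shortest (then alphabetical) example prefix whose next move is undefined and point that move at state 0, else 1, else 2, ...; a target is out if some Accept/Reject pair would then sit in one state with the same input left (inseparable). If every existing state is out, open a new one.
a: 0a undefined. 0a->0: no, abca/bca meet in 0 with "bca" left. Open state 1: 0a->1.
b: 0b undefined. 0b->0: no, a/bba meet in 1. 0b->1: no, aba/bba meet in 1 with "ba" left. Open state 2: 0b->2.
c: 0c undefined. 0c->0: no, a/ccca meet in 1. 0c->1: ok.
ab: 1b undefined. 1b->0: no, abca/ca meet in 1 with "a" left. 1b->1: no, a/ab meet in 1. 1b->2: no, abca/bca meet in 2 with "ca" left. Open state 3: 1b->3.
ac: 1c undefined. 1c->0: no, acaa/ccca meet in 1 with "a" left. 1c->1: no, acb/ab meet in 3. 1c->2: ok.
ba: 2a undefined. 2a->0: ok.
bb: 2b undefined. 2b->0: no, a/bba meet in 1. 2b->1: ok.
bc: 2c undefined. 2c->0: no, acb/ccca meet in 1. 2c->1: no, bcb/ab meet in 3. 2c->2: ok.
ca: 1a undefined. 1a->0: ok.
aba: 3a undefined. 3a->0: no, aba/bccba meet in 0. 3a->1: ok.
abb: 3b undefined. 3b->0: ok.
abc: 3c undefined. 3c->0: ok.
All examples now run through 4 states with every (state, symbol) defined. Accept strings end in {1,2}, Reject strings end in {0,3}; accept={1,2}.

states=4 start=0 accept={1,2} delta: 0a->1 0b->2 0c->1 1a->0 1b->3 1c->2 2a->0 2b->1 2c->2 3a->1 3b->0 3c->0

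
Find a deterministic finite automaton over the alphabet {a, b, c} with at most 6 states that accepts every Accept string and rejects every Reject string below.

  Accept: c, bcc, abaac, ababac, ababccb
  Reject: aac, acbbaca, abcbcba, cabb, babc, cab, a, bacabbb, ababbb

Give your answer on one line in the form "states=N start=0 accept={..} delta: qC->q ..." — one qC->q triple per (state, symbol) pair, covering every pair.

states=4 start=0 accept={0} delta: 0a->1 0b->0 0c->0 1a->1 1b->2 1c->1 2a->3 2b->1 2c->1 3a->0 3b->3 3c->0

Grow the machine one transition at a time. Run the examples from 0; the earliest place one falls off (shortest prefix, ties alphabetical) gets sent to the lowest-numbered state that keeps every Accept/Reject pair distinguishable — a pair clashes when both reach the same state with identical unread suffix — and to a fresh state only if none does.
a: 0a undefined. 0a->0: no, c/aac meet in 0 with "c" left. Open state 1: 0a->1.
b: 0b undefined. 0b->0: ok.
c: 0c undefined. 0c->0: ok.
aa: 1a undefined. 1a->0: no, c/aac meet in 0. 1a->1: ok.
ab: 1b undefined. 1b->0: no, c/cabb meet in 0. 1b->1: no, abaac/aac meet in 1 with "c" left. Open state 2: 1b->2.
ac: 1c undefined. 1c->0: no, c/aac meet in 0. 1c->1: ok.
aba: 2a undefined. 2a->0: no, c/ababbb meet in 0. 2a->1: no, abaac/aac meet in 1. 2a->2: no, abaac/babc meet in 2 with "c" left. Open state 3: 2a->3.
abc: 2c undefined. 2c->0: no, c/babc meet in 0. 2c->1: ok.
abaa: 3a undefined. 3a->0: ok.
abab: 3b undefined. 3b->0: no, c/ababbb meet in 0. 3b->1: no, ababac/aac meet in 1. 3b->2: no, ababccb/cab meet in 2. 3b->3: ok.
acbb: 2b undefined. 2b->0: no, c/cabb meet in 0. 2b->1: ok.
ababc: 3c undefined. 3c->0: ok.
All examples now run through 4 states with every (state, symbol) defined. Accept strings end in {0}, Reject strings end in {1,2,3}; accept={0}.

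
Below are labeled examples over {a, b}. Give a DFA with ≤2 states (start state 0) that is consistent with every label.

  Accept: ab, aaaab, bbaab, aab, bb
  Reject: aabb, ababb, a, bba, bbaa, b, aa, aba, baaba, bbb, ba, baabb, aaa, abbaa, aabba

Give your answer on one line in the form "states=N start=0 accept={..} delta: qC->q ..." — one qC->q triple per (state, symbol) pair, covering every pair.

Grow the machine one transition at a time. Run the examples from 0; the earliest place one falls off (shortest prefix, ties alphabetical) gets sent to the lowest-numbered state that keeps every Accept/Reject pair distinguishable — a pair clashes when both reach the same state with identical unread suffix — and to a fresh state only if none does.
a: 0a undefined. 0a->0: no, ab/b meet in 0 with "b" left. Open state 1: 0a->1.
b: 0b undefined. 0b->0: no, bb/b meet in 0. 0b->1: ok.
aa: 1a undefined. 1a->0: no, ab/aabb meet in 1 with "b" left. 1a->1: ok.
ab: 1b undefined. 1b->0: ok.
All examples now run through 2 states with every (state, symbol) defined. Accept strings end in {0}, Reject strings end in {1}; accept={0}.

states=2 start=0 accept={0} delta: 0a->1 0b->1 1a->1 1b->0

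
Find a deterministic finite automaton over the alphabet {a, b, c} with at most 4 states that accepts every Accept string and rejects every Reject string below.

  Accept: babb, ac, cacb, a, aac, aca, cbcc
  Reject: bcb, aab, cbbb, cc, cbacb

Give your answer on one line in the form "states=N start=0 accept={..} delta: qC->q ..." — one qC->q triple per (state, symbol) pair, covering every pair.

Grow the machine one transition at a time. Run the examples from 0; the earliest place one falls off (shortest prefix, ties alphabetical) gets sent to the lowest-numbered state that keeps every Accept/Reject pair distinguishable — a pair clashes when both reach the same state with identical unread suffix — and to a fresh state only if none does.
a: 0a undefined. 0a->0: ok.
b: 0b undefined. 0b->0: no, babb/aab meet in 0. Open state 1: 0b->1.
c: 0c undefined. 0c->0: no, ac/cc meet in 0. 0c->1: no, ac/aab meet in 1. Open state 2: 0c->2.
ba: 1a undefined. 1a->0: ok.
bc: 1c undefined. 1c->0: ok.
ca: 2a undefined. 2a->0: ok.
cb: 2b undefined. 2b->0: no, babb/cbbb meet in 1 with "b" left. 2b->1: no, cacb/bcb meet in 1. 2b->2: no, ac/cbbb meet in 2. Open state 3: 2b->3.
cc: 2c undefined. 2c->0: no, a/cc meet in 0. 2c->1: ok.
cba: 3a undefined. 3a->0: no, cacb/cbacb meet in 3. 3a->1: ok.
cbb: 3b undefined. 3b->0: ok.
cbc: 3c undefined. 3c->0: ok.
babb: 1b undefined. 1b->0: ok.
All examples now run through 4 states with every (state, symbol) defined. Accept strings end in {0,2,3}, Reject strings end in {1}; accept={0,2,3}.

states=4 start=0 accept={0,2,3} delta: 0a->0 0b->1 0c->2 1a->0 1b->0 1c->0 2a->0 2b->3 2c->1 3a->1 3b->0 3c->0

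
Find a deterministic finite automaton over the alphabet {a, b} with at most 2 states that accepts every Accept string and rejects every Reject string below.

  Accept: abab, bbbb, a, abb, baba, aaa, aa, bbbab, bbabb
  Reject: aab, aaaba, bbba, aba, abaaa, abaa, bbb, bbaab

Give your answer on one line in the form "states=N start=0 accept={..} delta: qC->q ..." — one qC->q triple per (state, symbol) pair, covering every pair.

states=2 start=0 accept={0} delta: 0a->0 0b->1 1a->1 1b->0

Grow the machine one transition at a time. Run the examples from 0; the earliest place one falls off (shortest prefix, ties alphabetical) gets sent to the lowest-numbered state that keeps every Accept/Reject pair distinguishable — a pair clashes when both reach the same state with identical unread suffix — and to a fresh state only if none does.
a: 0a undefined. 0a->0: ok.
b: 0b undefined. 0b->0: no, abab/aab meet in 0. Open state 1: 0b->1.
ba: 1a undefined. 1a->0: no, abab/aab meet in 1. 1a->1: ok.
bb: 1b undefined. 1b->0: ok.
All examples now run through 2 states with every (state, symbol) defined. Accept strings end in {0}, Reject strings end in {1}; accept={0}.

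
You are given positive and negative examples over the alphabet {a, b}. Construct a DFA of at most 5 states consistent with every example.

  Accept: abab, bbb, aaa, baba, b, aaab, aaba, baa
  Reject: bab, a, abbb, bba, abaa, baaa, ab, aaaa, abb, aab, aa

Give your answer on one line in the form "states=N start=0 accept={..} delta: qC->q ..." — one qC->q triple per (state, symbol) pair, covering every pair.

states=4 start=0 accept={0,2} delta: 0a->1 0b->2 1a->3 1b->3 2a->3 2b->0 3a->0 3b->3

State merging on the prefix tree: take the shortest (then alphabetical) example prefix whose next move is undefined and point that move at state 0, else 1, else 2, ...; a target is out if some Accept/Reject pair would then sit in one state with the same input left (inseparable). If every existing state is out, open a new one.
a: 0a undefined. 0a->0: no, abab/bab meet in 0 with "bab" left. Open state 1: 0a->1.
b: 0b undefined. 0b->0: no, aaa/baaa meet in 1 with "aa" left. 0b->1: no, bbb/abb meet in 1 with "bb" left. Open state 2: 0b->2.
aa: 1a undefined. 1a->0: no, aaa/a meet in 1. 1a->1: no, aaa/a meet in 1. 1a->2: no, b/aa meet in 2. Open state 3: 1a->3.
ab: 1b undefined. 1b->0: no, abab/ab meet in 0. 1b->1: no, abab/aab meet in 3 with "b" left. 1b->2: no, abab/bab meet in 2 with "ab" left. 1b->3: ok.
ba: 2a undefined. 2a->0: no, b/bab meet in 2. 2a->1: no, aaa/baaa meet in 3 with "a" left. 2a->2: no, baba/bba meet in 2 with "ba" left. 2a->3: ok.
bb: 2b undefined. 2b->0: ok.
aaa: 3a undefined. 3a->0: ok.
aab: 3b undefined. 3b->0: no, abab/abbb meet in 2. 3b->1: no, baba/abbb meet in 3. 3b->2: no, abab/bab meet in 2. 3b->3: ok.
All examples now run through 4 states with every (state, symbol) defined. Accept strings end in {0,2}, Reject strings end in {1,3}; accept={0,2}.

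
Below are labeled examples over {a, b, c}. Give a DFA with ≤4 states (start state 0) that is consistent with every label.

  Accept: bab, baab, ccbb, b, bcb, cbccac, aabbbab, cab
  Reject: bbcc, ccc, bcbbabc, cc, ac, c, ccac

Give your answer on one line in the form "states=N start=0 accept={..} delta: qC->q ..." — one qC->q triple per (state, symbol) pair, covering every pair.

State merging on the prefix tree: take the shortest (then alphabetical) example prefix whose next move is undefined and point that move at state 0, else 1, else 2, ...; a target is out if some Accept/Reject pair would then sit in one state with the same input left (inseparable). If every existing state is out, open a new one.
a: 0a undefined. 0a->0: ok.
b: 0b undefined. 0b->0: ok.
c: 0c undefined. 0c->0: no, bab/bbcc meet in 0. Open state 1: 0c->1.
ca: 1a undefined. 1a->0: ok.
cb: 1b undefined. 1b->0: no, cbccac/ccac meet in 1 with "cac" left. 1b->1: no, bcb/bcbbabc meet in 1. Open state 2: 1b->2.
cc: 1c undefined. 1c->0: no, bab/bbcc meet in 0. 1c->1: ok.
cbc: 2c undefined. 2c->0: no, cbccac/bbcc meet in 1. 2c->1: no, cbccac/bbcc meet in 1. 2c->2: ok.
bcbb: 2b undefined. 2b->0: ok.
cbcca: 2a undefined. 2a->0: no, cbccac/bbcc meet in 1. 2a->1: no, cbccac/bbcc meet in 1. 2a->2: ok.
All examples now run through 3 states with every (state, symbol) defined. Accept strings end in {0,2}, Reject strings end in {1}; accept={0,2}.

states=3 start=0 accept={0,2} delta: 0a->0 0b->0 0c->1 1a->0 1b->2 1c->1 2a->2 2b->0 2c->2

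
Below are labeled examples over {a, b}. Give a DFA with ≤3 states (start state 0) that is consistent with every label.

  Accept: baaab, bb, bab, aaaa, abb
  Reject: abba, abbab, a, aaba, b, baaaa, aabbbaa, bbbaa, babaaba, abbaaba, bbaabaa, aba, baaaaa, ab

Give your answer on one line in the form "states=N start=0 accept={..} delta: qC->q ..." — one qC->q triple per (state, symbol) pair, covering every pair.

Grow the machine one transition at a time. Run the examples from 0; the earliest place one falls off (shortest prefix, ties alphabetical) gets sent to the lowest-numbered state that keeps every Accept/Reject pair distinguishable — a pair clashes when both reach the same state with identical unread suffix — and to a fresh state only if none does.
a: 0a undefined. 0a->0: no, aaaa/a meet in 0. Open state 1: 0a->1.
b: 0b undefined. 0b->0: no, bb/b meet in 0. 0b->1: no, bb/ab meet in 1 with "b" left. Open state 2: 0b->2.
aa: 1a undefined. 1a->0: ok.
ab: 1b undefined. 1b->0: no, bab/abbab meet in 2 with "ab" left. 1b->1: no, aaaa/abba meet in 0. 1b->2: ok.
ba: 2a undefined. 2a->0: no, baaab/b meet in 2. 2a->1: no, baaab/b meet in 2. 2a->2: ok.
bb: 2b undefined. 2b->0: ok.
All examples now run through 3 states with every (state, symbol) defined. Accept strings end in {0}, Reject strings end in {1,2}; accept={0}.

states=3 start=0 accept={0} delta: 0a->1 0b->2 1a->0 1b->2 2a->2 2b->0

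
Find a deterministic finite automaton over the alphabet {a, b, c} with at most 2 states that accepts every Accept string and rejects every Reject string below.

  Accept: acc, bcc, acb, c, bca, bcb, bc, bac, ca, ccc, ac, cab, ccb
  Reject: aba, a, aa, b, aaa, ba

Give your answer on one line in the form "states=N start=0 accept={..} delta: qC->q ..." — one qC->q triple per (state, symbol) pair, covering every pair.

states=2 start=0 accept={1} delta: 0a->0 0b->0 0c->1 1a->1 1b->1 1c->1

State merging on the prefix tree: take the shortest (then alphabetical) example prefix whose next move is undefined and point that move at state 0, else 1, else 2, ...; a target is out if some Accept/Reject pair would then sit in one state with the same input left (inseparable). If every existing state is out, open a new one.
a: 0a undefined. 0a->0: ok.
b: 0b undefined. 0b->0: ok.
c: 0c undefined. 0c->0: no, acc/aba meet in 0. Open state 1: 0c->1.
ca: 1a undefined. 1a->0: no, bca/aba meet in 0. 1a->1: ok.
cc: 1c undefined. 1c->0: no, acc/aba meet in 0. 1c->1: ok.
acb: 1b undefined. 1b->0: no, acb/aba meet in 0. 1b->1: ok.
All examples now run through 2 states with every (state, symbol) defined. Accept strings end in {1}, Reject strings end in {0}; accept={1}.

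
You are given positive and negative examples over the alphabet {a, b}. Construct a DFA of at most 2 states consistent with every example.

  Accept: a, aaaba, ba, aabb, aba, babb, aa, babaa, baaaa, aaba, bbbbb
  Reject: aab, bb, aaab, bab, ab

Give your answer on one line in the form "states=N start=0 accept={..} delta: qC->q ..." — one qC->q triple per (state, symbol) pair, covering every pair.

states=2 start=0 accept={1} delta: 0a->1 0b->1 1a->1 1b->0

State merging on the prefix tree: take the shortest (then alphabetical) example prefix whose next move is undefined and point that move at state 0, else 1, else 2, ...; a target is out if some Accept/Reject pair would then sit in one state with the same input left (inseparable). If every existing state is out, open a new one.
a: 0a undefined. 0a->0: no, aabb/bb meet in 0 with "bb" left. Open state 1: 0a->1.
b: 0b undefined. 0b->0: no, bbbbb/bb meet in 0. 0b->1: ok.
aa: 1a undefined. 1a->0: no, a/aab meet in 1. 1a->1: ok.
ab: 1b undefined. 1b->0: ok.
All examples now run through 2 states with every (state, symbol) defined. Accept strings end in {1}, Reject strings end in {0}; accept={1}.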